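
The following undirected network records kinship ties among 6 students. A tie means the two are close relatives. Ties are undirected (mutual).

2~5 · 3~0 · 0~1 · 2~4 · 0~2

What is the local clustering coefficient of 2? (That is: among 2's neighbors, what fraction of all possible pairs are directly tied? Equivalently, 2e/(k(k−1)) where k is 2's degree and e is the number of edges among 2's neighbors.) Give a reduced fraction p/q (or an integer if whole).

0

2's neighbors: 0, 4, and 5 (k = 3).
Possible neighbor pairs: C(3,2) = 3. Edges among them: none → e = 0.
Clustering(2) = 0/3 = 0.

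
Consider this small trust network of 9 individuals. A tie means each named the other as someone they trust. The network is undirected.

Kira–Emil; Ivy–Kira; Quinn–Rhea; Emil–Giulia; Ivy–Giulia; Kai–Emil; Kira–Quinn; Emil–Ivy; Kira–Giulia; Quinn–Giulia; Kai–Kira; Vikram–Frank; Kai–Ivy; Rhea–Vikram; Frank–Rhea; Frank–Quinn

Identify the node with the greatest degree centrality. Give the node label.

Kira

Degrees — Emil:4, Frank:3, Giulia:4, Ivy:4, Kai:3, Kira:5, Quinn:4, Rhea:3, Vikram:2.
The maximum is 5, attained only by Kira.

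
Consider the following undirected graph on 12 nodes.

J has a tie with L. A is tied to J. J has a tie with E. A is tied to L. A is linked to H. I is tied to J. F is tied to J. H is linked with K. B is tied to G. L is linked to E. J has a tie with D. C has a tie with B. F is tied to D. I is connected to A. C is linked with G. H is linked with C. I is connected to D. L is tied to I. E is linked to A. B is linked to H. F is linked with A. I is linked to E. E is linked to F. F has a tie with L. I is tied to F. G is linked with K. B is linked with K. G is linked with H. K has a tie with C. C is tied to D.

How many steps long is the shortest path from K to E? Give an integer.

One shortest route is K – H – A – E, which uses 3 edges, and at distance 2 from K we only reach {A, D}, which does not include E. So d(K,E) = 3.

3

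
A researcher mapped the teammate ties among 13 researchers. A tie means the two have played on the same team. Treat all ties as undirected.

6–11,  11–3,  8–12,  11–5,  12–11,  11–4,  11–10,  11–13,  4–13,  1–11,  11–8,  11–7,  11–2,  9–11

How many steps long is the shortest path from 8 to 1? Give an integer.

One shortest route is 8 – 11 – 1, which uses 2 edges, and 8 and 1 are not directly tied, so nothing shorter exists. So d(8,1) = 2.

2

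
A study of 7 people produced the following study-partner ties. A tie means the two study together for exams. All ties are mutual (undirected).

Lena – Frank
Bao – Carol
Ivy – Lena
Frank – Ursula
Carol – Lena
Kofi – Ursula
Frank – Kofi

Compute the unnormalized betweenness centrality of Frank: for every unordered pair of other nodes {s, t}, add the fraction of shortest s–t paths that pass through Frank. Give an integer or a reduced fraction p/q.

8

Pairs whose geodesics pass through Frank — Ursula–Ivy: 1; Ursula–Bao: 1; Ursula–Carol: 1; Ursula–Lena: 1; Kofi–Ivy: 1; Kofi–Bao: 1; Kofi–Carol: 1; Kofi–Lena: 1.
All other pairs contribute 0.
Summing the contributions gives betweenness(Frank) = 8.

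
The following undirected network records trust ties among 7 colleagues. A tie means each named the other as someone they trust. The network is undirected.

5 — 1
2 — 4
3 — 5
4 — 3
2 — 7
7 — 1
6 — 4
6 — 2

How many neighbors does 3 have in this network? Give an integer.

3 is directly tied to 4 and 5. That is 2 neighbors, so the degree of 3 is 2.

2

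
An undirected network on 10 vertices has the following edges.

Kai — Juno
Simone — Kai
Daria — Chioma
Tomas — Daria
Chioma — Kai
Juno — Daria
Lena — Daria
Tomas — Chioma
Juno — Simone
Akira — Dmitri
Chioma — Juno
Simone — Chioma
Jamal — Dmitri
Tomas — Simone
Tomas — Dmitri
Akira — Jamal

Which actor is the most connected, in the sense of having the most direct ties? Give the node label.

Degrees — Akira:2, Chioma:5, Daria:4, Dmitri:3, Jamal:2, Juno:4, Kai:3, Lena:1, Simone:4, Tomas:4.
The maximum is 5, attained only by Chioma.

Chioma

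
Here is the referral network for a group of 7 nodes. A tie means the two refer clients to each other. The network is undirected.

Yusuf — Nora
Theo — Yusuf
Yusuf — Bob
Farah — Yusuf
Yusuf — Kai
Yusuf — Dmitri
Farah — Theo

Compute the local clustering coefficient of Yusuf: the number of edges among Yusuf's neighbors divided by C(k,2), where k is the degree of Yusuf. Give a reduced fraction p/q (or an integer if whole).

Yusuf's neighbors: Bob, Dmitri, Farah, Kai, Nora, and Theo (k = 6).
Possible neighbor pairs: C(6,2) = 15. Edges among them: Farah–Theo → e = 1.
Clustering(Yusuf) = 1/15.

1/15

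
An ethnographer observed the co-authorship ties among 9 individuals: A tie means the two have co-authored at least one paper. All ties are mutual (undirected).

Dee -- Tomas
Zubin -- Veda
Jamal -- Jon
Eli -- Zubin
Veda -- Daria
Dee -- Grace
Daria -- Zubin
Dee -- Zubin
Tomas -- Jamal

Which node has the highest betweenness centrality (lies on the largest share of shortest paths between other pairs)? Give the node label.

Dee

Unnormalized betweenness of each node: Daria:0, Dee:19, Eli:0, Grace:0, Jamal:7, Jon:0, Tomas:12, Veda:0, Zubin:17.
Dee has the largest value, 19, making it the main broker — the node through which the most shortest paths run.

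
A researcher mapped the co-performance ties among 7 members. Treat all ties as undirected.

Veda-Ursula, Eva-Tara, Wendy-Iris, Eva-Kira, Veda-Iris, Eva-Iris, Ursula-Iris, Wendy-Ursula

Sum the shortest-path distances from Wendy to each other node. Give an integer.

Distances from Wendy: Eva:2, Iris:1, Kira:3, Tara:3, Ursula:1, Veda:2.
Sum = 2 + 1 + 3 + 3 + 1 + 2 = 12.

12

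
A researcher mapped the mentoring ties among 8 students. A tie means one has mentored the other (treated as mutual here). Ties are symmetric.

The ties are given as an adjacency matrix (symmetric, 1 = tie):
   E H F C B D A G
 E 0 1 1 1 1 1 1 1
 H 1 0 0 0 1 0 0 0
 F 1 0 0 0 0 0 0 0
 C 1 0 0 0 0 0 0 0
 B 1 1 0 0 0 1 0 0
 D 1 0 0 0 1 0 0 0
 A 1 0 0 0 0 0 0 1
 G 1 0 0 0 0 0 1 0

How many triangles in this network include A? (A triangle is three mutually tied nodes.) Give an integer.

1

A's neighbors: E and G.
Neighbor pairs that are themselves tied: A–E–G. Each forms one triangle with A, for 1 in total.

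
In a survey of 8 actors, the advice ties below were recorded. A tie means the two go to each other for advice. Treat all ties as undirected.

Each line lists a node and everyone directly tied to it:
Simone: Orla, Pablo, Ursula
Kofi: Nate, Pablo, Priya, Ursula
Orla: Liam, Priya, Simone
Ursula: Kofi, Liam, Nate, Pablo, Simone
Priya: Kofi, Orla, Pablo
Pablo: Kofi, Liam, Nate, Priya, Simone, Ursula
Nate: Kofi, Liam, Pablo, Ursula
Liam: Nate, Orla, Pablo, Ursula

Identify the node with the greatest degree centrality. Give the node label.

Degrees — Kofi:4, Liam:4, Nate:4, Orla:3, Pablo:6, Priya:3, Simone:3, Ursula:5.
The maximum is 6, attained only by Pablo.

Pablo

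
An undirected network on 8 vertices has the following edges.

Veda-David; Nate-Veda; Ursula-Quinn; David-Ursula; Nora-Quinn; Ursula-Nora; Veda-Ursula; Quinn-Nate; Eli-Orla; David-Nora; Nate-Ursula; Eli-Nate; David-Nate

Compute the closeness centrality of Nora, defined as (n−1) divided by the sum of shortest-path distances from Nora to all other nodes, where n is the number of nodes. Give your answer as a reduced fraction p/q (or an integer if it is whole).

1/2

Distances from Nora: David:1, Eli:3, Nate:2, Orla:4, Quinn:1, Ursula:1, Veda:2. Sum = 14.
n = 8, so closeness = 7/14 = 1/2.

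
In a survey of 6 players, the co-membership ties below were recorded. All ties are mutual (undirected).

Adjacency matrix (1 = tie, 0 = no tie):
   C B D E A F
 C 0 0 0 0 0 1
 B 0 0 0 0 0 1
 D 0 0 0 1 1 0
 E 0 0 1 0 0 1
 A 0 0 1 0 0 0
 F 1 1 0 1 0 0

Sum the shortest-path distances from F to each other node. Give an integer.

8

Distances from F: A:3, B:1, C:1, D:2, E:1.
Sum = 3 + 1 + 1 + 2 + 1 = 8.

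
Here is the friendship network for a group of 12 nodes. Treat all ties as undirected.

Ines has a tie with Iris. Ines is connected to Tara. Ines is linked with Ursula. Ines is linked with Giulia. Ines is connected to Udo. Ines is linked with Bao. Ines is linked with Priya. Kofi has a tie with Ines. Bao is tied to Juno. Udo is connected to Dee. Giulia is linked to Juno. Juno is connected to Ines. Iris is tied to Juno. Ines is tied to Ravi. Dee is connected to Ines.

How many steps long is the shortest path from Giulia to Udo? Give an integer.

One shortest route is Giulia – Ines – Udo, which uses 2 edges, and Giulia and Udo are not directly tied, so nothing shorter exists. So d(Giulia,Udo) = 2.

2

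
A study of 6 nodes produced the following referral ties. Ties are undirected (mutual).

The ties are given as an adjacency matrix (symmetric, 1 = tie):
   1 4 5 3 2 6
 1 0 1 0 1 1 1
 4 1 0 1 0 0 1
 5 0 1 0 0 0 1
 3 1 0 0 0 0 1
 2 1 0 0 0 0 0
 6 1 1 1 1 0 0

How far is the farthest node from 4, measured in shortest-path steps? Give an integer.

2

Distances from 4: 1:1, 2:2, 3:2, 5:1, 6:1.
The largest is 2 (to 3 and 2), so the eccentricity of 4 is 2.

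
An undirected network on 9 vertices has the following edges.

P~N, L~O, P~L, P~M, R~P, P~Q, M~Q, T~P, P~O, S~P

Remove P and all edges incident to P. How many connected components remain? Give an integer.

6

Without P, the remaining ties split the others into: {M, Q}; {R}; {L, O}; {S}; {T}; {N}.
That's 6 separate components.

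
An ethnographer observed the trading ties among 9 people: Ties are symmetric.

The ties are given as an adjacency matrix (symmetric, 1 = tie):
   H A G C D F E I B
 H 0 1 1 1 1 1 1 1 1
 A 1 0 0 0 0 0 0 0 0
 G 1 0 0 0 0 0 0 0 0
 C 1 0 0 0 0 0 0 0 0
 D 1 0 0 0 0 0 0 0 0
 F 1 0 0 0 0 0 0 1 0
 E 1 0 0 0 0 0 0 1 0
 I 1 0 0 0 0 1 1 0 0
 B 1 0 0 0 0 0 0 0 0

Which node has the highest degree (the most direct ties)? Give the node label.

H

Degrees — A:1, B:1, C:1, D:1, E:2, F:2, G:1, H:8, I:3.
The maximum is 8, attained only by H.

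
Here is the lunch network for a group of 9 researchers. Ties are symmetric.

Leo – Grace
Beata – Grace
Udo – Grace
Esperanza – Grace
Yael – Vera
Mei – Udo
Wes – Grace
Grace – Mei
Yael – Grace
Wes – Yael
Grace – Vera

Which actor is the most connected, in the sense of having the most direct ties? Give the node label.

Degrees — Beata:1, Esperanza:1, Grace:8, Leo:1, Mei:2, Udo:2, Vera:2, Wes:2, Yael:3.
The maximum is 8, attained only by Grace.

Grace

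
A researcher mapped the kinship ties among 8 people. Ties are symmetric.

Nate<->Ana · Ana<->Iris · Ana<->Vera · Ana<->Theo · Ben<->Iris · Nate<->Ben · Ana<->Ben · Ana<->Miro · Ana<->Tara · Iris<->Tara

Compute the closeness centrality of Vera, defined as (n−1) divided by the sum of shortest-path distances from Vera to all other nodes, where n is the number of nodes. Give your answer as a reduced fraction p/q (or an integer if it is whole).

7/13

Distances from Vera: Ana:1, Ben:2, Iris:2, Miro:2, Nate:2, Tara:2, Theo:2. Sum = 13.
n = 8, so closeness = 7/13.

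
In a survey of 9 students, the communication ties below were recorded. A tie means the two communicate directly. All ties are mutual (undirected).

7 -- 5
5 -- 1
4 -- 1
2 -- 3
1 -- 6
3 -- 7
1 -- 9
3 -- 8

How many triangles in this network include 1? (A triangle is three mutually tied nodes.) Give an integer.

1's neighbors are 4, 5, 6, and 9, but none of them are tied to each other, so no triangle contains 1.

0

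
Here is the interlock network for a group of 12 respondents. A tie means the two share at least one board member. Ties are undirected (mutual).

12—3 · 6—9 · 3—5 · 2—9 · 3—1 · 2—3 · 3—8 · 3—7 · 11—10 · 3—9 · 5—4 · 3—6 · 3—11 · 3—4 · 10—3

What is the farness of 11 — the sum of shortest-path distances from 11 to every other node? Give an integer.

Distances from 11: 1:2, 2:2, 3:1, 4:2, 5:2, 6:2, 7:2, 8:2, 9:2, 10:1, 12:2.
Sum = 2 + 2 + 1 + 2 + 2 + 2 + 2 + 2 + 2 + 1 + 2 = 20.

20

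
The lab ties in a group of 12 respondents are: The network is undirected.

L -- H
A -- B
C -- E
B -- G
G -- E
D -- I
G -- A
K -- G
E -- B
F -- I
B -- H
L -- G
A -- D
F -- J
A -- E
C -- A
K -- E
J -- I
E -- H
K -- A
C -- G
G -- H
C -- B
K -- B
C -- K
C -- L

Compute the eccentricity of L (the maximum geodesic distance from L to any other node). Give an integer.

5

Distances from L: A:2, B:2, C:1, D:3, E:2, F:5, G:1, H:1, I:4, J:5, K:2.
The largest is 5 (to F and J), so the eccentricity of L is 5.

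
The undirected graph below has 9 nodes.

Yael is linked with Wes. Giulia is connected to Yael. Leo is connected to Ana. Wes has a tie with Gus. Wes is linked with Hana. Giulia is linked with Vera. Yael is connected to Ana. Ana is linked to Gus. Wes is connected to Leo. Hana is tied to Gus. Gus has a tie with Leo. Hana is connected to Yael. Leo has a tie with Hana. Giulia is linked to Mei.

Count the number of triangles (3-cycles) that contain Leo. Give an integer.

4

Leo's neighbors: Ana, Gus, Hana, and Wes.
Neighbor pairs that are themselves tied: Leo–Ana–Gus; Leo–Gus–Hana; Leo–Gus–Wes; Leo–Hana–Wes. Each forms one triangle with Leo, for 4 in total.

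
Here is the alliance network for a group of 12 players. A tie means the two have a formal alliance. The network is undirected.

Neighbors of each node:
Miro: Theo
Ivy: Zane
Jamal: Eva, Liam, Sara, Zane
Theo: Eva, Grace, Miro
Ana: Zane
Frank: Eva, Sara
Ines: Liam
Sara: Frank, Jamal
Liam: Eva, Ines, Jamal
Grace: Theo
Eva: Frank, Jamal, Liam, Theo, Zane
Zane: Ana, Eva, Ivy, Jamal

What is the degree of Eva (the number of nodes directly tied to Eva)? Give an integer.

Eva is directly tied to Frank, Jamal, Liam, Theo, and Zane. That is 5 neighbors, so the degree of Eva is 5.

5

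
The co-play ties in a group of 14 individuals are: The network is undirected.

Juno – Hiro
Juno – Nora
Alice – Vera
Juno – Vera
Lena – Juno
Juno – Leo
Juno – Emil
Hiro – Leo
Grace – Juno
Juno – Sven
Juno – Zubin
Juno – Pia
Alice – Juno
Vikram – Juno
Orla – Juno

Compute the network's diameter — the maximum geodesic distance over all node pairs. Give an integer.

Eccentricity of each node (its greatest distance to any other): Alice:2, Emil:2, Grace:2, Hiro:2, Juno:1, Lena:2, Leo:2, Nora:2, Orla:2, Pia:2, Sven:2, Vera:2, Vikram:2, Zubin:2.
The maximum eccentricity is 2, realized for instance by the pair Emil–Hiro via Emil – Juno – Hiro. So the diameter is 2.

2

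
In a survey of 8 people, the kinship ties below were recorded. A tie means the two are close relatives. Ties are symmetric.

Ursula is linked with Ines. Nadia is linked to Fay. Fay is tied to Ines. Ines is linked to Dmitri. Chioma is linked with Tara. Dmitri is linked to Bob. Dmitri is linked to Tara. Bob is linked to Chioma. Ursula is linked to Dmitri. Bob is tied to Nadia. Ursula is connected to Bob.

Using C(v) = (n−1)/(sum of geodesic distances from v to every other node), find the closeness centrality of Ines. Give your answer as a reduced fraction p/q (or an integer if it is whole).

7/12

Distances from Ines: Bob:2, Chioma:3, Dmitri:1, Fay:1, Nadia:2, Tara:2, Ursula:1. Sum = 12.
n = 8, so closeness = 7/12.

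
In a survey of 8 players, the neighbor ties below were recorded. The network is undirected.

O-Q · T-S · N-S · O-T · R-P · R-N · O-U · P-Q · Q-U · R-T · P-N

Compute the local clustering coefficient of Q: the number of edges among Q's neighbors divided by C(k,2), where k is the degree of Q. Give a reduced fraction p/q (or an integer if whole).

1/3

Q's neighbors: O, P, and U (k = 3).
Possible neighbor pairs: C(3,2) = 3. Edges among them: O–U → e = 1.
Clustering(Q) = 1/3.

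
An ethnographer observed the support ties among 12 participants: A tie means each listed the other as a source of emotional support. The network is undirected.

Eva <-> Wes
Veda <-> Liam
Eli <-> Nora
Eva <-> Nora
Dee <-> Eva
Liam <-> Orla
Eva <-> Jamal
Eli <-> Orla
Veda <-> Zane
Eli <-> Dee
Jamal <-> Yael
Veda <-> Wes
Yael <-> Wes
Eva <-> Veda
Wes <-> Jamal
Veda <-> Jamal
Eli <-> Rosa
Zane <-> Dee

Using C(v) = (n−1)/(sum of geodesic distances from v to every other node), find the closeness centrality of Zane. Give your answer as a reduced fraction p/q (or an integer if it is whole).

11/24

Distances from Zane: Dee:1, Eli:2, Eva:2, Jamal:2, Liam:2, Nora:3, Orla:3, Rosa:3, Veda:1, Wes:2, Yael:3. Sum = 24.
n = 12, so closeness = 11/24.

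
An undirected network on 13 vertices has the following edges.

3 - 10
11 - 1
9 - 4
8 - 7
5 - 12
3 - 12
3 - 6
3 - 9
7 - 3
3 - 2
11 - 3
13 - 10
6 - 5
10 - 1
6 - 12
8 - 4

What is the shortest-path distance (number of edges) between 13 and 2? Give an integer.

3

One shortest route is 13 – 10 – 3 – 2, which uses 3 edges, and at distance 2 from 13 we only reach {1, 3}, which does not include 2. So d(13,2) = 3.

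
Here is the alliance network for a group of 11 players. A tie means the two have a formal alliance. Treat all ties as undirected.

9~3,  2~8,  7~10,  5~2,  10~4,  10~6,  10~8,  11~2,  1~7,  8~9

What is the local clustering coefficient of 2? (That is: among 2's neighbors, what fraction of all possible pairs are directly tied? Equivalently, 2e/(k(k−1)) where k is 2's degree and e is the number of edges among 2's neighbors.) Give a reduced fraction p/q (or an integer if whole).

2's neighbors: 5, 8, and 11 (k = 3).
Possible neighbor pairs: C(3,2) = 3. Edges among them: none → e = 0.
Clustering(2) = 0/3 = 0.

0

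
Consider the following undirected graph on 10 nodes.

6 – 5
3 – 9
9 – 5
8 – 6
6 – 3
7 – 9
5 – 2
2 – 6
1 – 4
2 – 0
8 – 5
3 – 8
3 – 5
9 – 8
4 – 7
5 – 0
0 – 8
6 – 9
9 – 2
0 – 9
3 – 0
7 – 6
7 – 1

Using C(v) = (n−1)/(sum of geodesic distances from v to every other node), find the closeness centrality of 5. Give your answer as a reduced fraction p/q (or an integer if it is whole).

9/14

Distances from 5: 0:1, 1:3, 2:1, 3:1, 4:3, 6:1, 7:2, 8:1, 9:1. Sum = 14.
n = 10, so closeness = 9/14.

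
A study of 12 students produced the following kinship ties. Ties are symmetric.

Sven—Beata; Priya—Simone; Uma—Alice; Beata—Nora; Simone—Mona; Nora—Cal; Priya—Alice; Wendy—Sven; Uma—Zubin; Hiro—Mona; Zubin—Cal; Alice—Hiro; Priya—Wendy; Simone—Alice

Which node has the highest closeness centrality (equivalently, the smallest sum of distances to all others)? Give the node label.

Alice

Farness (sum of distances to all others) for each node — Alice:24, Beata:34, Cal:33, Hiro:32, Mona:36, Nora:36, Priya:25, Simone:28, Sven:31, Uma:27, Wendy:28, Zubin:30.
The smallest farness is 24, for Alice, so Alice has the highest closeness.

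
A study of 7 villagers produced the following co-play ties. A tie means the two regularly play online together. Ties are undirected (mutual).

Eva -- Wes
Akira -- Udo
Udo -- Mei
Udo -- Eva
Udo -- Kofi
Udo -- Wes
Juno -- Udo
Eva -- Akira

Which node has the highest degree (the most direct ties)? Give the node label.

Degrees — Akira:2, Eva:3, Juno:1, Kofi:1, Mei:1, Udo:6, Wes:2.
The maximum is 6, attained only by Udo.

Udo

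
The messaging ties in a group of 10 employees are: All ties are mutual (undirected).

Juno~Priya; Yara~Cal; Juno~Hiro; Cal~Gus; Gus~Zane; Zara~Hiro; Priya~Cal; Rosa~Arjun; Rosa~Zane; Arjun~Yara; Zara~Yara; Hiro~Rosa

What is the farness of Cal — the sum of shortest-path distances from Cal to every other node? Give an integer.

17

Distances from Cal: Arjun:2, Gus:1, Hiro:3, Juno:2, Priya:1, Rosa:3, Yara:1, Zane:2, Zara:2.
Sum = 2 + 1 + 3 + 2 + 1 + 3 + 1 + 2 + 2 = 17.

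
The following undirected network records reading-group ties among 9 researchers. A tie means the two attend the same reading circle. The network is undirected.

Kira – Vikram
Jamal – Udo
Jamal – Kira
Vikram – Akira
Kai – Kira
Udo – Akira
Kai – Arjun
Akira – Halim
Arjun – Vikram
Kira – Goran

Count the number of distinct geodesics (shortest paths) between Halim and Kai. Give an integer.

The shortest distance is 4. The length-4 paths are: Halim–Akira–Vikram–Kira–Kai; Halim–Akira–Vikram–Arjun–Kai.
That gives 2 distinct shortest paths.

2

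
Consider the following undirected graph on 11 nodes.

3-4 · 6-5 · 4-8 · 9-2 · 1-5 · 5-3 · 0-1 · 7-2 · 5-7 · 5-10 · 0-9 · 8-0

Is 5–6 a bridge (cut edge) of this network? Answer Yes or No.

Yes

Without the 5–6 edge there is no alternate route between 5 and 6, so the network disconnects. It is a bridge.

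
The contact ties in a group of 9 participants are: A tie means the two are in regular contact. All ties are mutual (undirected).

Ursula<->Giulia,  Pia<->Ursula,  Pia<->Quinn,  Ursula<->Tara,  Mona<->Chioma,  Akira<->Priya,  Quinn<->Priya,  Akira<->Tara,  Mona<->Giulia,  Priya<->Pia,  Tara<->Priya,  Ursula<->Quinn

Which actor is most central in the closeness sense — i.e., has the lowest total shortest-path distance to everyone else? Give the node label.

Ursula

Farness (sum of distances to all others) for each node — Akira:20, Chioma:28, Giulia:16, Mona:21, Pia:16, Priya:18, Quinn:16, Tara:16, Ursula:13.
The smallest farness is 13, for Ursula, so Ursula has the highest closeness.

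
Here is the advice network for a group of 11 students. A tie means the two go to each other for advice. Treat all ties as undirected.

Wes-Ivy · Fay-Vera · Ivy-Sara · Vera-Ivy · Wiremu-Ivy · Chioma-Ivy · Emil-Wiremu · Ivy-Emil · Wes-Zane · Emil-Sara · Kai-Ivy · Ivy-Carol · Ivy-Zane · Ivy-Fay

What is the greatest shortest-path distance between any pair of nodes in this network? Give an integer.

Eccentricity of each node (its greatest distance to any other): Carol:2, Chioma:2, Emil:2, Fay:2, Ivy:1, Kai:2, Sara:2, Vera:2, Wes:2, Wiremu:2, Zane:2.
The maximum eccentricity is 2, realized for instance by the pair Chioma–Carol via Chioma – Ivy – Carol. So the diameter is 2.

2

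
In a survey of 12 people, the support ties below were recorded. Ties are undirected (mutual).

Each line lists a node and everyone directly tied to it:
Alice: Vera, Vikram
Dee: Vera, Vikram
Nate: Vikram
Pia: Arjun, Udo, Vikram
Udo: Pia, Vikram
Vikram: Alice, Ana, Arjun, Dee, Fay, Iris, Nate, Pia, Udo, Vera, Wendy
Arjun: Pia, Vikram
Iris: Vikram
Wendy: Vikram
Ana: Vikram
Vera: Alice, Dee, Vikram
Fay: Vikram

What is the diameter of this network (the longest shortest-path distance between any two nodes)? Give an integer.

2

Eccentricity of each node (its greatest distance to any other): Alice:2, Ana:2, Arjun:2, Dee:2, Fay:2, Iris:2, Nate:2, Pia:2, Udo:2, Vera:2, Vikram:1, Wendy:2.
The maximum eccentricity is 2, realized for instance by the pair Iris–Alice via Iris – Vikram – Alice. So the diameter is 2.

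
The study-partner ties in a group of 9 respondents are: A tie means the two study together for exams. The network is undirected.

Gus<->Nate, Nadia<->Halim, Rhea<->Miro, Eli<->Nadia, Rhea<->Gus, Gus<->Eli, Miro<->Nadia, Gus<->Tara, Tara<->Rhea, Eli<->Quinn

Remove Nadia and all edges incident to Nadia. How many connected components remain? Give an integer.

Without Nadia, the remaining ties split the others into: {Eli, Gus, Miro, Nate, Quinn, Rhea, Tara}; {Halim}.
That's 2 separate components.

2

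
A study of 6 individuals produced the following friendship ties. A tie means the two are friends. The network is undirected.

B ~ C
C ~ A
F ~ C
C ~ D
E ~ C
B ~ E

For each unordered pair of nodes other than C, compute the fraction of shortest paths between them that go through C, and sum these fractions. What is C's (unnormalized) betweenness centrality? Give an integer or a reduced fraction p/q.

Pairs whose geodesics pass through C — A–E: 1; A–B: 1; A–F: 1; A–D: 1; E–F: 1; E–D: 1; B–F: 1; B–D: 1; F–D: 1.
All other pairs contribute 0.
Summing the contributions gives betweenness(C) = 9.

9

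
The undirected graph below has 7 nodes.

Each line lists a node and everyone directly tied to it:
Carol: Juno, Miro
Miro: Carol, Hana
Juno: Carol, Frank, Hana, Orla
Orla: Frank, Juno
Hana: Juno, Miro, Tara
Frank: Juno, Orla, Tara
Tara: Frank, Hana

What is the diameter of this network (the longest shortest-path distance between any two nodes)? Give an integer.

Eccentricity of each node (its greatest distance to any other): Carol:3, Frank:3, Hana:2, Juno:2, Miro:3, Orla:3, Tara:3.
The maximum eccentricity is 3, realized for instance by the pair Orla–Miro via Orla – Juno – Carol – Miro. So the diameter is 3.

3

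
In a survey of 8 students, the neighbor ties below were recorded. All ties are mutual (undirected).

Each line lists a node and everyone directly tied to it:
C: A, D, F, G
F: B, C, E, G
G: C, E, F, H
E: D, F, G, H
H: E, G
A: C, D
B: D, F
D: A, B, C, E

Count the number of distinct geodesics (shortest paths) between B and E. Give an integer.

The shortest distance is 2. The length-2 paths are: B–D–E; B–F–E.
That gives 2 distinct shortest paths.

2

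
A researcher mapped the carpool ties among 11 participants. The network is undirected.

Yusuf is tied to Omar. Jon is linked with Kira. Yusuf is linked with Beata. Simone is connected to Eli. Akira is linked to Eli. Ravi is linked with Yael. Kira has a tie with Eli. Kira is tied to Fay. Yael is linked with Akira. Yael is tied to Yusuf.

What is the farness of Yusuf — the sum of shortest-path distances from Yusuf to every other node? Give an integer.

28

Distances from Yusuf: Akira:2, Beata:1, Eli:3, Fay:5, Jon:5, Kira:4, Omar:1, Ravi:2, Simone:4, Yael:1.
Sum = 2 + 1 + 3 + 5 + 5 + 4 + 1 + 2 + 4 + 1 = 28.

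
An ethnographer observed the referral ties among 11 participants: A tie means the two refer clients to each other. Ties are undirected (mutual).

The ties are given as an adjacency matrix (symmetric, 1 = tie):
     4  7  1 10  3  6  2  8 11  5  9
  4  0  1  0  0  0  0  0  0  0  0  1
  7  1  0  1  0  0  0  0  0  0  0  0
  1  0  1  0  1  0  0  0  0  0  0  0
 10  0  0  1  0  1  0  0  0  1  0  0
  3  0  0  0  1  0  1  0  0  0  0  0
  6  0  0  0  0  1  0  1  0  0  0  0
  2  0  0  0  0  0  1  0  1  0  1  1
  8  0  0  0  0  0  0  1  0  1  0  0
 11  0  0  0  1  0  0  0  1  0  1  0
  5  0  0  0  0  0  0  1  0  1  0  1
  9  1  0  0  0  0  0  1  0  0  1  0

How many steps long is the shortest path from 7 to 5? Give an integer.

One shortest route is 7 – 4 – 9 – 5, which uses 3 edges, and at distance 2 from 7 we only reach {9, 10}, which does not include 5. So d(7,5) = 3.

3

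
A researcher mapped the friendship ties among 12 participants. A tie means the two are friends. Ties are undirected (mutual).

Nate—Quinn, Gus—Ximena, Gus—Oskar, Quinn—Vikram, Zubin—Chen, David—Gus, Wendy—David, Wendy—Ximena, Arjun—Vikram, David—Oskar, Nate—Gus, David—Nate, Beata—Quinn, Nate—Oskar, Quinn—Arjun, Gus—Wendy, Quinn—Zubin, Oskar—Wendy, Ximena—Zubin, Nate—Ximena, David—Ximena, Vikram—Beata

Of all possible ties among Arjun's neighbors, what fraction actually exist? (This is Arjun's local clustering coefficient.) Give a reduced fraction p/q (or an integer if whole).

Arjun's neighbors: Quinn and Vikram (k = 2).
Possible neighbor pairs: C(2,2) = 1. Edges among them: Quinn–Vikram → e = 1.
Clustering(Arjun) = 1/1.

1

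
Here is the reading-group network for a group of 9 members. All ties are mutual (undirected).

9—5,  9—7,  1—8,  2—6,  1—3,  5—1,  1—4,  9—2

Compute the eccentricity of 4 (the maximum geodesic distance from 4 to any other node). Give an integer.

Distances from 4: 1:1, 2:4, 3:2, 5:2, 6:5, 7:4, 8:2, 9:3.
The largest is 5 (to 6), so the eccentricity of 4 is 5.

5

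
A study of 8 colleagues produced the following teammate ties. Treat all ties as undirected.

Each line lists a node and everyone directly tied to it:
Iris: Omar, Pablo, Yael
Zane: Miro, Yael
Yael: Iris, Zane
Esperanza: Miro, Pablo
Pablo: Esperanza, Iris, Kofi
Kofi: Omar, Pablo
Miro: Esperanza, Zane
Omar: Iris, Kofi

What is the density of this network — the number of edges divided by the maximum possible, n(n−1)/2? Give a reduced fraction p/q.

There are 9 edges and 8 nodes, so the maximum possible is C(8,2) = 28.
Density = 9/28.

9/28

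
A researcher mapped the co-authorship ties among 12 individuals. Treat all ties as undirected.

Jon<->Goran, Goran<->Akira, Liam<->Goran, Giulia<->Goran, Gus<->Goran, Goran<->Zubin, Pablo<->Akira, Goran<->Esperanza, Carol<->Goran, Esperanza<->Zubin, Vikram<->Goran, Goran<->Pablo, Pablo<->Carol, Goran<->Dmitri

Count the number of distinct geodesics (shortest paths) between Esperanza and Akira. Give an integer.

1

The shortest distance is 2, and the only length-2 path is Esperanza–Goran–Akira. So there is exactly 1 shortest path.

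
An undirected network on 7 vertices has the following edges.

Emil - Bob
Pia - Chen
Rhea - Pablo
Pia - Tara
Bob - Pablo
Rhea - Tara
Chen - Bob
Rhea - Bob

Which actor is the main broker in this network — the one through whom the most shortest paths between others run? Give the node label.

Bob

Unnormalized betweenness of each node: Bob:15/2, Chen:5/2, Emil:0, Pablo:0, Pia:1, Rhea:7/2, Tara:3/2.
Bob has the largest value, 15/2, making it the main broker — the node through which the most shortest paths run.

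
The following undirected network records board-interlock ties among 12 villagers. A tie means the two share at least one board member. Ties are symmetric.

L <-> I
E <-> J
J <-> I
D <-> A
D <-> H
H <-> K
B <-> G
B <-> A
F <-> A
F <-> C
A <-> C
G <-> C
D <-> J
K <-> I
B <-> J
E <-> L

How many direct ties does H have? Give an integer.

H is directly tied to D and K. That is 2 neighbors, so the degree of H is 2.

2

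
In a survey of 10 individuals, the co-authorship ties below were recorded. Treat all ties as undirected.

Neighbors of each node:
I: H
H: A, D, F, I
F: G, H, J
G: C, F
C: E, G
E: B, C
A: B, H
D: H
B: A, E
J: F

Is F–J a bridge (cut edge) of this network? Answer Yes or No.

Without the F–J edge there is no alternate route between F and J, so the network disconnects. It is a bridge.

Yes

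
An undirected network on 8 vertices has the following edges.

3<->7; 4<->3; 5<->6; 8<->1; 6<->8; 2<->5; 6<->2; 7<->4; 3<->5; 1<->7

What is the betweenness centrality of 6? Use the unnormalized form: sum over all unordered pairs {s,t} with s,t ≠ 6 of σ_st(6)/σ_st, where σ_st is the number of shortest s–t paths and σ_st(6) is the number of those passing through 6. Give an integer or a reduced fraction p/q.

4

Pairs whose geodesics pass through 6 — 3–8: 1/2; 1–2: 1; 1–5: 1/2; 8–2: 1; 8–5: 1.
All other pairs contribute 0.
Summing the contributions gives betweenness(6) = 4.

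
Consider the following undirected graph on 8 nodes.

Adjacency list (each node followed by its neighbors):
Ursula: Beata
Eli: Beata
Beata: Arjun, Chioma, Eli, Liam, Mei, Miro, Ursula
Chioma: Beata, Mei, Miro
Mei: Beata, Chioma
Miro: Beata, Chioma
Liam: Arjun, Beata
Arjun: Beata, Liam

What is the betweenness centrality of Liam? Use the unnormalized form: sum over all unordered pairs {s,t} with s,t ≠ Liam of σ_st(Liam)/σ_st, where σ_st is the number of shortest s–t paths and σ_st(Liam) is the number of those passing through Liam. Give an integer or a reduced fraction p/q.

No shortest path between any pair of other nodes passes through Liam.
Summing the contributions gives betweenness(Liam) = 0.

0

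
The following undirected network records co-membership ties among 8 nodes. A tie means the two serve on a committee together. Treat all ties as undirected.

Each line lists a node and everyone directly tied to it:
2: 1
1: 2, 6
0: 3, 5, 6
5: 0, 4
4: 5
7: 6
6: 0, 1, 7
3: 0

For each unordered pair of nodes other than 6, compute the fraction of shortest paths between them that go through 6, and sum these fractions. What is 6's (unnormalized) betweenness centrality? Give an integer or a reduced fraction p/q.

Pairs whose geodesics pass through 6 — 5–7: 1; 5–1: 1; 5–2: 1; 7–0: 1; 7–1: 1; 7–4: 1; 7–2: 1; 7–3: 1; 0–1: 1; 0–2: 1; 1–4: 1; 1–3: 1; 4–2: 1; 2–3: 1.
All other pairs contribute 0.
Summing the contributions gives betweenness(6) = 14.

14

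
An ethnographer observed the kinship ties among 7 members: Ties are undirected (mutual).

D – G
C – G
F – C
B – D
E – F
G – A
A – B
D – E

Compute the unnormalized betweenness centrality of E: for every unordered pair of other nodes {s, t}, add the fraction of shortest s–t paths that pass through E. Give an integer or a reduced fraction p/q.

2

Pairs whose geodesics pass through E — D–F: 1; B–F: 1.
All other pairs contribute 0.
Summing the contributions gives betweenness(E) = 2.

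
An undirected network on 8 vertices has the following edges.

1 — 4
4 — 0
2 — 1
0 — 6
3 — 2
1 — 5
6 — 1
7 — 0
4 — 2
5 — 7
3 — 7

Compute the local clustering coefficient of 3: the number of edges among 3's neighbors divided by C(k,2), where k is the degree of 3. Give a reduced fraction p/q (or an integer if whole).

3's neighbors: 2 and 7 (k = 2).
Possible neighbor pairs: C(2,2) = 1. Edges among them: none → e = 0.
Clustering(3) = 0/1.

0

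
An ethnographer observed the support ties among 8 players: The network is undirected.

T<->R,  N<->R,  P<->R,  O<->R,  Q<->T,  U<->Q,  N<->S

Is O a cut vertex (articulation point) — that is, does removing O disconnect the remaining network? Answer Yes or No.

Even without O, every remaining node can still reach every other (the residual graph is connected), so O is not a cut vertex.

No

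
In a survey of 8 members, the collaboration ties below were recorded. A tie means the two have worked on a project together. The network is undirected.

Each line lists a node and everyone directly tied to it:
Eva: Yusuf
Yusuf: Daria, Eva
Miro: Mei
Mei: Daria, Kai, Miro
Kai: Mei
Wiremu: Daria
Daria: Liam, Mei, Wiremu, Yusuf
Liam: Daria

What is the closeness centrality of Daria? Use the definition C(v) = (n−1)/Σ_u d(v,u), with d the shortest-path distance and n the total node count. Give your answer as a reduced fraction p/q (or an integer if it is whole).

Distances from Daria: Eva:2, Kai:2, Liam:1, Mei:1, Miro:2, Wiremu:1, Yusuf:1. Sum = 10.
n = 8, so closeness = 7/10.

7/10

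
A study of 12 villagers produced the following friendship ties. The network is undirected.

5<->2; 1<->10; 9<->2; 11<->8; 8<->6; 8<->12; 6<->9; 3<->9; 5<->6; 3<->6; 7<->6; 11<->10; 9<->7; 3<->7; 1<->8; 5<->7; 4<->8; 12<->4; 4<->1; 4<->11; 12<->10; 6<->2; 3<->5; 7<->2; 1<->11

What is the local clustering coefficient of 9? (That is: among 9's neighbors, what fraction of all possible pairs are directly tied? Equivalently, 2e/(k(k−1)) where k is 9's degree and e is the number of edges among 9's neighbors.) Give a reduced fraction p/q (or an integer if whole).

5/6

9's neighbors: 2, 3, 6, and 7 (k = 4).
Possible neighbor pairs: C(4,2) = 6. Edges among them: 2–6, 2–7, 3–6, 3–7, 6–7 → e = 5.
Clustering(9) = 5/6.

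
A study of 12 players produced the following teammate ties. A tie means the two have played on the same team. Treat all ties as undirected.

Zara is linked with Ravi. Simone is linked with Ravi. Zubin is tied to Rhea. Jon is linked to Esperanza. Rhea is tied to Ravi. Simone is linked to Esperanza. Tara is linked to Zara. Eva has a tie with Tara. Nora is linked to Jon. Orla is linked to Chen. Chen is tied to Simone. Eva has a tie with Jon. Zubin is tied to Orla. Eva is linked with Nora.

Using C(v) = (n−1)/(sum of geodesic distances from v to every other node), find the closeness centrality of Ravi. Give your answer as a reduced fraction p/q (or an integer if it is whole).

11/24

Distances from Ravi: Chen:2, Esperanza:2, Eva:3, Jon:3, Nora:4, Orla:3, Rhea:1, Simone:1, Tara:2, Zara:1, Zubin:2. Sum = 24.
n = 12, so closeness = 11/24.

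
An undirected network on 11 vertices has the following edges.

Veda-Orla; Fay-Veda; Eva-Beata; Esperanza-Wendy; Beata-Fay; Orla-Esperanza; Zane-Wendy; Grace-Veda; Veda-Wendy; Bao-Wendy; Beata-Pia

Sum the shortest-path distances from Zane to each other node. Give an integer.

Distances from Zane: Bao:2, Beata:4, Esperanza:2, Eva:5, Fay:3, Grace:3, Orla:3, Pia:5, Veda:2, Wendy:1.
Sum = 2 + 4 + 2 + 5 + 3 + 3 + 3 + 5 + 2 + 1 = 30.

30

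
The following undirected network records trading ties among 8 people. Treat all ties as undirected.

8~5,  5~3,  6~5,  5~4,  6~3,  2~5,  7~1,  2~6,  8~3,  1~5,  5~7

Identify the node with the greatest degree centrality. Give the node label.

Degrees — 1:2, 2:2, 3:3, 4:1, 5:7, 6:3, 7:2, 8:2.
The maximum is 7, attained only by 5.

5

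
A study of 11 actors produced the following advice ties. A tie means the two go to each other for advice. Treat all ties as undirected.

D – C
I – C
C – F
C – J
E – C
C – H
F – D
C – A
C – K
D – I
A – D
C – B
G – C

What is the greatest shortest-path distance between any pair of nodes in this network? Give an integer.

Eccentricity of each node (its greatest distance to any other): A:2, B:2, C:1, D:2, E:2, F:2, G:2, H:2, I:2, J:2, K:2.
The maximum eccentricity is 2, realized for instance by the pair A–F via A – C – F. So the diameter is 2.

2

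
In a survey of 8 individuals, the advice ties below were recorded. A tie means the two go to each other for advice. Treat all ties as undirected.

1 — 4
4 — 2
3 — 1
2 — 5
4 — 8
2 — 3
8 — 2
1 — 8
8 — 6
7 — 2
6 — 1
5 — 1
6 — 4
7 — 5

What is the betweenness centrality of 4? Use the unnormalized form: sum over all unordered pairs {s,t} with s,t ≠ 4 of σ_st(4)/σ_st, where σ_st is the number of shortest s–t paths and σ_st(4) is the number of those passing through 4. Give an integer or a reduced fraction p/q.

13/12

Pairs whose geodesics pass through 4 — 7–6: 1/3; 6–2: 1/2; 2–1: 1/4.
All other pairs contribute 0.
Summing the contributions gives betweenness(4) = 13/12.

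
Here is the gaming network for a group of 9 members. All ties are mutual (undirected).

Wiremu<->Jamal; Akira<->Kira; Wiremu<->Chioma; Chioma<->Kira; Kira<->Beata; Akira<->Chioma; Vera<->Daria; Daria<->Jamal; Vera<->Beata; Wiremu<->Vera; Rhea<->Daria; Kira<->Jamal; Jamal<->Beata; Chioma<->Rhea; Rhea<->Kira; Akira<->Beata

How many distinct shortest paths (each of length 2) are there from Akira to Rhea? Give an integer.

The shortest distance is 2. The length-2 paths are: Akira–Chioma–Rhea; Akira–Kira–Rhea.
That gives 2 distinct shortest paths.

2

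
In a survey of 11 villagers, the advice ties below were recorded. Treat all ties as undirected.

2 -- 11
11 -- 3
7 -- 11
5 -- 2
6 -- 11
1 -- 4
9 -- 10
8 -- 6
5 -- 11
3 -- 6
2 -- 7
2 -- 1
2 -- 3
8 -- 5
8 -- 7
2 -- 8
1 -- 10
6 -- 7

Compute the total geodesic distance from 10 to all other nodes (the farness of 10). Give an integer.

Distances from 10: 1:1, 2:2, 3:3, 4:2, 5:3, 6:4, 7:3, 8:3, 9:1, 11:3.
Sum = 1 + 2 + 3 + 2 + 3 + 4 + 3 + 3 + 1 + 3 = 25.

25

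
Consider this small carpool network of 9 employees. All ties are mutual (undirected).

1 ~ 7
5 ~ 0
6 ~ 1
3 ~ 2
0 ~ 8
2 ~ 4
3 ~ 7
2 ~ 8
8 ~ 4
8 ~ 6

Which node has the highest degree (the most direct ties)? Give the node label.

8

Degrees — 0:2, 1:2, 2:3, 3:2, 4:2, 5:1, 6:2, 7:2, 8:4.
The maximum is 4, attained only by 8.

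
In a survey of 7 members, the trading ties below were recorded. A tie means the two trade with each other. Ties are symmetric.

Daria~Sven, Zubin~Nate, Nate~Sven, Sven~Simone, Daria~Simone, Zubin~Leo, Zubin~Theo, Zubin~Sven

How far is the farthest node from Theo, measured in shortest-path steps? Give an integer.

3

Distances from Theo: Daria:3, Leo:2, Nate:2, Simone:3, Sven:2, Zubin:1.
The largest is 3 (to Simone and Daria), so the eccentricity of Theo is 3.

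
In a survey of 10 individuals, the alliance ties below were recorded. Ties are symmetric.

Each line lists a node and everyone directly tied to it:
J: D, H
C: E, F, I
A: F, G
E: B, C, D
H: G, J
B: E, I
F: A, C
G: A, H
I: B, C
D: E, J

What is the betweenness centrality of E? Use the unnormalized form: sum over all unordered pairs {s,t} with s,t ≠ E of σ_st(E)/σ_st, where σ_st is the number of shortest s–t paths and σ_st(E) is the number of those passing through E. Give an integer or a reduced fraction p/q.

37/3

Pairs whose geodesics pass through E — B–C: 1/2; B–F: 1/2; B–A: 1/2; B–G: 2/3; B–H: 1; B–J: 1; B–D: 1; I–H: 2/3; I–J: 2/2; I–D: 2/2; C–H: 1/2; C–J: 1; C–D: 1; F–J: 1/2 … (+2 more pairs).
All other pairs contribute 0.
Summing the contributions gives betweenness(E) = 37/3.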